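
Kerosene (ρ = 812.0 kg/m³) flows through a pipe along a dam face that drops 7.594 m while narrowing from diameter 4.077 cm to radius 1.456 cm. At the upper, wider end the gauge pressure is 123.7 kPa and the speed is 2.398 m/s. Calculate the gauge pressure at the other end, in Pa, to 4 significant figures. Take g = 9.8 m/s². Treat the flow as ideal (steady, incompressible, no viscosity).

By continuity, v₂ = v₁·A₁/A₂ = 2.398·(13.05/6.660) = 4.701 m/s.
Energy conservation along the streamline gives P₂ = P₁ − ½ρ(v₂² − v₁²) − ρg(h₂ − h₁).
P₂ = 123700 + ½·812.0·(2.398² − 4.701²) − 812.0·9.8·(−7.594) = 123700 + (-6636) − (-60430) = 177500 Pa.

177500 Pa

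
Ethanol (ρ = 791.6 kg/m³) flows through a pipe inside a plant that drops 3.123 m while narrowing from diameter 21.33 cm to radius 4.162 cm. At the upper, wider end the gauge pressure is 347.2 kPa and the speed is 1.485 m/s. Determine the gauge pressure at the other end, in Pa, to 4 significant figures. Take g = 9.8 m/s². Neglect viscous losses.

The volume flow rate is constant, so v₂ = (A₁/A₂)v₁ = (357.3/54.42)·1.485 = 9.751 m/s.
Applying Bernoulli between the two ends and solving for P₂: P₂ = P₁ + ½ρ(v₁² − v₂²) − ρgΔh.
P₂ = 347200 + ½·791.6·(1.485² − 9.751²) − 791.6·9.8·(−3.123) = 347200 + (-36760) − (-24230) = 334700 Pa.

P₂ ≈ 334700 Pa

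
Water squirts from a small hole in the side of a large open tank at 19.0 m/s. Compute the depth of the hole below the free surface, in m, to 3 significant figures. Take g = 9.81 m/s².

h ≈ 18.4 m

For a small hole in a large open tank, ½v² = gh, giving h = v²/(2g).
h = 19.0²/(2·9.81) = 361/19.62 = 18.4 m.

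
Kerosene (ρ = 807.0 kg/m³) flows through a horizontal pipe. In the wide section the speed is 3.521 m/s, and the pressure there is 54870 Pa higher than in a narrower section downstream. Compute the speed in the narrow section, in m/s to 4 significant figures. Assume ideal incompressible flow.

v₂ ≈ 12.18 m/s

Along the level pipe P + ½ρv² is conserved, hence v₂² = v₁² + 2(P₁ − P₂)/ρ.
v₂ = √(3.521² + 2·54870/807.0) = √(12.40 + 136.0) = 12.18 m/s.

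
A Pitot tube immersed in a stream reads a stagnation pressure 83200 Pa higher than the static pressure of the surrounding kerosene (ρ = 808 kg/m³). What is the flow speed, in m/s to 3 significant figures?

At the stagnation point the flow is brought to rest, so Bernoulli gives P_stag − P_static = ½ρv².
v = √(2ΔP/ρ) = √(2·83200/808) = 14.4 m/s.

v ≈ 14.4 m/s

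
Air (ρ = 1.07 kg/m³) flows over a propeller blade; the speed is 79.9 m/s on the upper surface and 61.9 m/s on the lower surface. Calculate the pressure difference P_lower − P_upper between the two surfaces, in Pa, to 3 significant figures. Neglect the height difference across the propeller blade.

ΔP ≈ 1370 Pa

Bernoulli (same height): P_lower − P_upper = ½ρ(v_upper² − v_lower²).
ΔP = ½·1.07·(79.9² − 61.9²) = 1370 Pa.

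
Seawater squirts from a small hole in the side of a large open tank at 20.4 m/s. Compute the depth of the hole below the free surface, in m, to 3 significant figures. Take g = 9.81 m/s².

21.2 m

Inverting v = √(2gh) gives h = v² / 2g.
h = 20.4²/(2·9.81) = 416/19.62 = 21.2 m.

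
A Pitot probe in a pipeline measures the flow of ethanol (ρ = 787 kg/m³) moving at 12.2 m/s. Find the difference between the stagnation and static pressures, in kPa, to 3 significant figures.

The dynamic pressure equals the rise in static pressure at the stagnation point: ΔP = ½ρv².
ΔP = ½·787·12.2² = 58600 Pa.

58.6 kPa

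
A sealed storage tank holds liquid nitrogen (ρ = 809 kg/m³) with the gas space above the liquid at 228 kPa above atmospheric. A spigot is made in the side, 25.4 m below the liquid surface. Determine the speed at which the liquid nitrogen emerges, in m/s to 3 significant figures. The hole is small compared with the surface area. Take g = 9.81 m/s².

Take point 1 at the surface (v₁ ≈ 0) and point 2 at the hole (at atmospheric pressure). Bernoulli: P₁ + ρg h = P_atm + ½ρv₂².
With P₁ − P_atm = 228000 Pa, v₂ = √(2gh + 2ΔP/ρ) = √(2·9.81·25.4 + 2·228000/809) = 32.6 m/s.

v ≈ 32.6 m/s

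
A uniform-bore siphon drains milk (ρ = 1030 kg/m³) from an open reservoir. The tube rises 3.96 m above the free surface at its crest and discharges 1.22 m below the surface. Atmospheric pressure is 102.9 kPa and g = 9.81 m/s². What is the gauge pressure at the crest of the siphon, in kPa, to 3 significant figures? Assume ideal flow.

-52.3 kPa

From the surface to the outlet (both open to atmosphere, surface at rest): v = √(2g·h_out) = √(2·9.81·1.22) = 4.89 m/s.
Continuity keeps v the same throughout the tube; from surface to crest, P_atm + 0 = P_top + ½ρv² + ρg·h_top.
P_top = 102900 − ½·1030·4.89² − 1030·9.81·3.96 = 50600 Pa. So P_gauge = P_top − P_atm = -52300 Pa.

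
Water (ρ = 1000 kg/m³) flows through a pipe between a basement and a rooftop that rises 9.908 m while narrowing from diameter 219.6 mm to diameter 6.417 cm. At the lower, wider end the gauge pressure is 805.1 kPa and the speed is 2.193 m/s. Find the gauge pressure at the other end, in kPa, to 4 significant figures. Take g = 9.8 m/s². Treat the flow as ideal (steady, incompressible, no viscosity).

Mass conservation (A₁v₁ = A₂v₂) gives v₂ = 2.193 × 378.8/32.34 = 25.68 m/s.
Applying Bernoulli between the two ends and solving for P₂: P₂ = P₁ + ½ρ(v₁² − v₂²) − ρgΔh.
P₂ = 805100 + ½·1000·(2.193² − 25.68²) − 1000·9.8·(+9.908) = 805100 + (-327400) − (97100) = 380600 Pa.

P₂ = 380.6 kPa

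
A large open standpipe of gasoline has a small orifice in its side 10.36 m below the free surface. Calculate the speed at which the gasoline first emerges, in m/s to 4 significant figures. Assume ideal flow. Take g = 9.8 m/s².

With the surface at rest and both surface and jet at atmospheric pressure, Bernoulli gives ρg h = ½ρv², so v = √(2gh) = √(2·9.8·10.36) = 14.25 m/s.

v ≈ 14.25 m/s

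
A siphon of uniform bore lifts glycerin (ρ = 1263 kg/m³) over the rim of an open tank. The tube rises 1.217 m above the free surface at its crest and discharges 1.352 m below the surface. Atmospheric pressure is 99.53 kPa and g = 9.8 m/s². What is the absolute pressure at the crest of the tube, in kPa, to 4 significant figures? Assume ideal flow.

P_top ≈ 67.73 kPa

Bernoulli surface→outlet gives ½v² = g·h_out, so v = √(2·9.8·1.352) = 5.148 m/s.
With constant cross-section the crest speed equals v; applying Bernoulli from the surface up to the crest, P_top = P_atm − ½ρv² − ρg·h_top.
P_top = 99530 − ½·1263·5.148² − 1263·9.8·1.217 = 67730 Pa.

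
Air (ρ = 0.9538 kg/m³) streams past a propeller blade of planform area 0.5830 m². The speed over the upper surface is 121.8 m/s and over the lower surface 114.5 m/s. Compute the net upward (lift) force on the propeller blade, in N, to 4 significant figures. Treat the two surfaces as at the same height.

F ≈ 479.6 N

From P + ½ρv² = const at equal height, P_low − P_up = ½ρ(v_up² − v_low²).
ΔP = ½·0.9538·(121.8² − 114.5²) = 822.6 Pa.
Lift = ΔP · A = 822.6 × 0.5830 = 479.6 N.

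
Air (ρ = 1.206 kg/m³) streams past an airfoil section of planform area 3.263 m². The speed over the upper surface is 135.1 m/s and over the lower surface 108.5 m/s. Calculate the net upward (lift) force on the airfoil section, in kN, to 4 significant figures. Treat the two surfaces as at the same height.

The faster flow above has the lower pressure; Bernoulli (same height) gives ΔP = ½ρ(v_up² − v_low²).
ΔP = ½·1.206·(135.1² − 108.5²) = 3907 Pa.
Lift = ΔP · A = 3907 × 3.263 = 12750 N.

12.75 kN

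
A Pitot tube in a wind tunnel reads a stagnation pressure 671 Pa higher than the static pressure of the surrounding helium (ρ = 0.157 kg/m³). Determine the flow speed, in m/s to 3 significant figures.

v ≈ 92.5 m/s

The dynamic pressure equals the rise in static pressure at the stagnation point: ΔP = ½ρv².
v = √(2ΔP/ρ) = √(2·671/0.157) = 92.5 m/s.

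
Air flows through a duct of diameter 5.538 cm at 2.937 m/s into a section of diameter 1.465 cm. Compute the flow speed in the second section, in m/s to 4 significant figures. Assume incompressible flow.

v₂ ≈ 41.97 m/s

Continuity gives A₁v₁ = A₂v₂, so v₂ = (24.09 cm²)/(1.686 cm²) × 2.937 m/s = 41.97 m/s.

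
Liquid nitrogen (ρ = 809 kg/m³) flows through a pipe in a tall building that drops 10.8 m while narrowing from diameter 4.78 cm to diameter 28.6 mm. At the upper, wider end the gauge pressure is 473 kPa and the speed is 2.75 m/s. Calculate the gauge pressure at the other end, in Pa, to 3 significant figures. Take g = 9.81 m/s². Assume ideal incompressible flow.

By continuity, v₂ = v₁·A₁/A₂ = 2.75·(17.9/6.42) = 7.68 m/s.
Applying Bernoulli between the two ends and solving for P₂: P₂ = P₁ + ½ρ(v₁² − v₂²) − ρgΔh.
P₂ = 473000 + ½·809·(2.75² − 7.68²) − 809·9.81·(−10.8) = 473000 + (-20800) − (-85700) = 538000 Pa.

P₂ = 538000 Pa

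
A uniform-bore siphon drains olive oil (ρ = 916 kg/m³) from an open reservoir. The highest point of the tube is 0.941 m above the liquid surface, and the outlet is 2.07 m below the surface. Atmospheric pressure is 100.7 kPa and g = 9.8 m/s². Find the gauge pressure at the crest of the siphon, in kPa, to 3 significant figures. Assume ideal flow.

-27.0 kPa

Bernoulli surface→outlet gives ½v² = g·h_out, so v = √(2·9.8·2.07) = 6.37 m/s.
Continuity keeps v the same throughout the tube; from surface to crest, P_atm + 0 = P_top + ½ρv² + ρg·h_top.
P_top = 100700 − ½·916·6.37² − 916·9.8·0.941 = 73700 Pa. So P_gauge = P_top − P_atm = -27000 Pa.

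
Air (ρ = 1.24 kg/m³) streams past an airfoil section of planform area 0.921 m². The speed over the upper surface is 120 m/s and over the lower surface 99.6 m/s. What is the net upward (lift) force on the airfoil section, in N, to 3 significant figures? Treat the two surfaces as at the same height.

F = 2560 N

From P + ½ρv² = const at equal height, P_low − P_up = ½ρ(v_up² − v_low²).
ΔP = ½·1.24·(120² − 99.6²) = 2780 Pa.
Lift = ΔP · A = 2780 × 0.921 = 2560 N.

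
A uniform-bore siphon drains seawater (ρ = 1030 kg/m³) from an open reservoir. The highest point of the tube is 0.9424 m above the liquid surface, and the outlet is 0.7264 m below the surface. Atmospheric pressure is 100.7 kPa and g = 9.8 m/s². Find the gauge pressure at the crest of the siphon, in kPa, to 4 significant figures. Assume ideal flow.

The outlet speed comes from Torricelli: v = √(2g·0.7264) = 3.773 m/s.
Continuity keeps v the same throughout the tube; from surface to crest, P_atm + 0 = P_top + ½ρv² + ρg·h_top.
P_top = 100700 − ½·1030·3.773² − 1030·9.8·0.9424 = 83860 Pa. So P_gauge = P_top − P_atm = -16840 Pa.

P_gauge = -16.84 kPa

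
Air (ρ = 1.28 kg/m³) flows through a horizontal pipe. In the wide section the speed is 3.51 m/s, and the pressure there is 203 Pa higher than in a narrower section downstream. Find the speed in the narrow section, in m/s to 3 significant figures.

With h₁ = h₂, rearranging Bernoulli gives v₂ = √(v₁² + 2ΔP/ρ).
v₂ = √(3.51² + 2·203/1.28) = √(12.3 + 317) = 18.2 m/s.

v₂ ≈ 18.2 m/s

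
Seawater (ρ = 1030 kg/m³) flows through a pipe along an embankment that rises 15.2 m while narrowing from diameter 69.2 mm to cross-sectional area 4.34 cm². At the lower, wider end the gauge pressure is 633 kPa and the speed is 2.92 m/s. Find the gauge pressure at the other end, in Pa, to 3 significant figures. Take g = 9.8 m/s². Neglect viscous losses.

The volume flow rate is constant, so v₂ = (A₁/A₂)v₁ = (37.6/4.34)·2.92 = 25.3 m/s.
Applying Bernoulli between the two ends and solving for P₂: P₂ = P₁ + ½ρ(v₁² − v₂²) − ρgΔh.
P₂ = 633000 + ½·1030·(2.92² − 25.3²) − 1030·9.8·(+15.2) = 633000 + (-325000) − (153000) = 154000 Pa.

P₂ ≈ 154000 Pa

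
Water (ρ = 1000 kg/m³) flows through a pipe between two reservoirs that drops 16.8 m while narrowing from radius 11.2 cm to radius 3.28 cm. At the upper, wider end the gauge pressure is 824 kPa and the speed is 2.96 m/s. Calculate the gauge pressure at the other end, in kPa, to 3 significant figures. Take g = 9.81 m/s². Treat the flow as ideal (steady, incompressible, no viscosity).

The volume flow rate is constant, so v₂ = (A₁/A₂)v₁ = (394/33.8)·2.96 = 34.5 m/s.
Applying Bernoulli between the two ends and solving for P₂: P₂ = P₁ + ½ρ(v₁² − v₂²) − ρgΔh.
P₂ = 824000 + ½·1000·(2.96² − 34.5²) − 1000·9.81·(−16.8) = 824000 + (-591000) − (-165000) = 398000 Pa.

P₂ ≈ 398 kPa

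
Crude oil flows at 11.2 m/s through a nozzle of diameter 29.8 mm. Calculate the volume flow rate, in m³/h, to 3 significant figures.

Q ≈ 28.1 m³/h

Q = A·v = 0.000697 m² × 11.2 m/s = 0.00781 m³/s.
Converting: 0.00781 m³/s × 3600 = 28.1 m³/h.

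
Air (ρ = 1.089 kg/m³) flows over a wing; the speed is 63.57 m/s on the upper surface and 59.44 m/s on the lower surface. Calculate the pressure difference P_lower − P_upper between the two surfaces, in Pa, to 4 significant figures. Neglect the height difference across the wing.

The pressure is lower where the speed is higher: ΔP = ½ρ(v_up² − v_low²).
ΔP = ½·1.089·(63.57² − 59.44²) = 276.6 Pa.

ΔP ≈ 276.6 Pa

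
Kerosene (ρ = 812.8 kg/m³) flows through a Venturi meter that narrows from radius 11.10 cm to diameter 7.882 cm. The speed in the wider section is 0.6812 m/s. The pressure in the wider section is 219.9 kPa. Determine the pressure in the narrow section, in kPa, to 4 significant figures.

208.2 kPa

The volume flow rate is constant, so v₂ = (A₁/A₂)v₁ = (387.1/48.79)·0.6812 = 5.404 m/s.
The pipe is horizontal, so Bernoulli reduces to P₁ + ½ρv₁² = P₂ + ½ρv₂².
P₂ = P₁ − ½ρ(v₂² − v₁²) = 219900 − ½·812.8·(5.404² − 0.6812²) = 219900 − 11680 = 208200 Pa.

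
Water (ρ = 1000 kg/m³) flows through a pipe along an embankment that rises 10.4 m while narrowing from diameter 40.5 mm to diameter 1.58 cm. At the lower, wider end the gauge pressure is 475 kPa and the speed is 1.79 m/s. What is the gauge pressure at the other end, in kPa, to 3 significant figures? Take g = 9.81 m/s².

Mass conservation (A₁v₁ = A₂v₂) gives v₂ = 1.79 × 12.9/1.96 = 11.8 m/s.
Bernoulli: P₁ + ½ρv₁² + ρg h₁ = P₂ + ½ρv₂² + ρg h₂, so P₂ = P₁ + ½ρ(v₁² − v₂²) − ρg(h₂ − h₁).
P₂ = 475000 + ½·1000·(1.79² − 11.8²) − 1000·9.81·(+10.4) = 475000 + (-67600) − (102000) = 305000 Pa.

305 kPa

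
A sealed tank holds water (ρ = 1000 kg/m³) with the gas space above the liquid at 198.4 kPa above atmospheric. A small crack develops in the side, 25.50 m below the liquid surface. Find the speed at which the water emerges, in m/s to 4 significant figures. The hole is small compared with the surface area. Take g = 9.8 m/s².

v = 29.94 m/s

Take point 1 at the surface (v₁ ≈ 0) and point 2 at the hole (at atmospheric pressure). Bernoulli: P₁ + ρg h = P_atm + ½ρv₂².
With P₁ − P_atm = 198400 Pa, v₂ = √(2gh + 2ΔP/ρ) = √(2·9.8·25.50 + 2·198400/1000) = 29.94 m/s.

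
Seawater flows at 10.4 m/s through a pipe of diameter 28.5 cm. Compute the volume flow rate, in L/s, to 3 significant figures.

Q = A·v = 0.0638 m² × 10.4 m/s = 0.663 m³/s.
Converting: 0.663 m³/s × 1000 = 663 L/s.

663 L/s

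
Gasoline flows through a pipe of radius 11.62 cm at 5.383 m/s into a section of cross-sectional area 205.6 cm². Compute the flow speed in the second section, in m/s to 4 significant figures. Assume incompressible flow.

Mass conservation (A₁v₁ = A₂v₂) gives v₂ = 5.383 × 424.2/205.6 = 11.11 m/s.

11.11 m/s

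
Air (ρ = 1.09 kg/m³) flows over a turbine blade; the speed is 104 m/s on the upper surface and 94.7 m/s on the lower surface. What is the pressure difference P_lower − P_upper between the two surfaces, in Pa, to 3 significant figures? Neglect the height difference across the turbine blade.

With negligible Δh, P + ½ρv² is constant, so P_low − P_up = ½ρ(v_up² − v_low²).
ΔP = ½·1.09·(104² − 94.7²) = 1010 Pa.

1010 Pa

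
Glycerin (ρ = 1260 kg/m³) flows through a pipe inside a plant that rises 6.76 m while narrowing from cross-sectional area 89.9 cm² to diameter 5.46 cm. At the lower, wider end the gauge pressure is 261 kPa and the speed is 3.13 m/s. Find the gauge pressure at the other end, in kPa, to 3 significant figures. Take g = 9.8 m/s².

Mass conservation (A₁v₁ = A₂v₂) gives v₂ = 3.13 × 89.9/23.4 = 12.0 m/s.
Energy conservation along the streamline gives P₂ = P₁ − ½ρ(v₂² − v₁²) − ρg(h₂ − h₁).
P₂ = 261000 + ½·1260·(3.13² − 12.0²) − 1260·9.8·(+6.76) = 261000 + (-84800) − (83500) = 92700 Pa.

P₂ ≈ 92.7 kPa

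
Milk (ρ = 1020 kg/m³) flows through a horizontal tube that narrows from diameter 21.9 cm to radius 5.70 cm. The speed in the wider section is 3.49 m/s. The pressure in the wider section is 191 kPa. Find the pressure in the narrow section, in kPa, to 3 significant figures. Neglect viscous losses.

113 kPa

The volume flow rate is constant, so v₂ = (A₁/A₂)v₁ = (377/102)·3.49 = 12.9 m/s.
Bernoulli (h₁ = h₂): P₁ − P₂ = ½ρ(v₂² − v₁²).
P₂ = P₁ − ½ρ(v₂² − v₁²) = 191000 − ½·1020·(12.9² − 3.49²) = 191000 − 78400 = 113000 Pa.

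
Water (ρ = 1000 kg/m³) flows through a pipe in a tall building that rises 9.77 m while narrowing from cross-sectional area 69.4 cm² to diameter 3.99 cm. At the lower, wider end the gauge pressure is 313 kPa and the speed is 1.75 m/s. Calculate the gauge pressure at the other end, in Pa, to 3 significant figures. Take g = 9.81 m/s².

P₂ ≈ 172000 Pa

By continuity, v₂ = v₁·A₁/A₂ = 1.75·(69.4/12.5) = 9.71 m/s.
Applying Bernoulli between the two ends and solving for P₂: P₂ = P₁ + ½ρ(v₁² − v₂²) − ρgΔh.
P₂ = 313000 + ½·1000·(1.75² − 9.71²) − 1000·9.81·(+9.77) = 313000 + (-45600) − (95800) = 172000 Pa.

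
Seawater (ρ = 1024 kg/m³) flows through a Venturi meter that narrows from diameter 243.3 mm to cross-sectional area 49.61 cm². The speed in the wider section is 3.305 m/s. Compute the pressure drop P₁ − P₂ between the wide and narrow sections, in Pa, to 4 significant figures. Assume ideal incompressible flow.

Continuity gives A₁v₁ = A₂v₂, so v₂ = (464.9 cm²)/(49.61 cm²) × 3.305 m/s = 30.97 m/s.
Bernoulli (h₁ = h₂): P₁ − P₂ = ½ρ(v₂² − v₁²).
P₁ − P₂ = ½·1024·(30.97² − 3.305²) = ½·1024·948.4 = 485600 Pa.

ΔP ≈ 485600 Pa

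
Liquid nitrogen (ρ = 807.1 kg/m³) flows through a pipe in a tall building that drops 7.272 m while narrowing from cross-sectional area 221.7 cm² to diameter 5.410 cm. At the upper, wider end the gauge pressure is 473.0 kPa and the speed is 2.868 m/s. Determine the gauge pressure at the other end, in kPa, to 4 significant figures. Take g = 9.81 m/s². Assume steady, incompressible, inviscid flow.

P₂ ≈ 225.1 kPa

Mass conservation (A₁v₁ = A₂v₂) gives v₂ = 2.868 × 221.7/22.99 = 27.66 m/s.
Bernoulli: P₁ + ½ρv₁² + ρg h₁ = P₂ + ½ρv₂² + ρg h₂, so P₂ = P₁ + ½ρ(v₁² − v₂²) − ρg(h₂ − h₁).
P₂ = 473000 + ½·807.1·(2.868² − 27.66²) − 807.1·9.81·(−7.272) = 473000 + (-305400) − (-57580) = 225100 Pa.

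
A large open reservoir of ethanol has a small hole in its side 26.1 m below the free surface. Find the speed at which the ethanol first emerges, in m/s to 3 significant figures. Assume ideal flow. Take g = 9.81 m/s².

v = 22.6 m/s

With the surface at rest and both surface and jet at atmospheric pressure, Bernoulli gives ρg h = ½ρv², so v = √(2gh) = √(2·9.81·26.1) = 22.6 m/s.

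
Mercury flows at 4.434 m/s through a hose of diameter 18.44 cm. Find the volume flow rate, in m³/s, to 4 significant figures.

0.1184 m³/s

Q = A·v = 0.02671 m² × 4.434 m/s = 0.1184 m³/s.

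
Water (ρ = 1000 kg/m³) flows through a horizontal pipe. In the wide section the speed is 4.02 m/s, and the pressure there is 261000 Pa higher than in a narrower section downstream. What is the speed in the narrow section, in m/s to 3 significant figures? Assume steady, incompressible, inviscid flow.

Along the level pipe P + ½ρv² is conserved, hence v₂² = v₁² + 2(P₁ − P₂)/ρ.
v₂ = √(4.02² + 2·261000/1000) = √(16.2 + 522) = 23.2 m/s.

v₂ ≈ 23.2 m/s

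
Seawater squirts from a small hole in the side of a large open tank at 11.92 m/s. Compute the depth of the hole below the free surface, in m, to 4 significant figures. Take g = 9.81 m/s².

For a small hole in a large open tank, ½v² = gh, giving h = v²/(2g).
h = 11.92²/(2·9.81) = 142.1/19.62 = 7.242 m.

h ≈ 7.242 m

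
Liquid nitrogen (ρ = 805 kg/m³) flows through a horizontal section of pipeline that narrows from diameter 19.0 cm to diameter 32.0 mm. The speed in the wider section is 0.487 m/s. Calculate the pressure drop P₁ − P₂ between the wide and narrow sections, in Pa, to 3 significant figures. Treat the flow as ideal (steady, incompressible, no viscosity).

ΔP ≈ 119000 Pa

The volume flow rate is constant, so v₂ = (A₁/A₂)v₁ = (284/8.04)·0.487 = 17.2 m/s.
With no height change, Bernoulli's equation is P₁ + ½ρv₁² = P₂ + ½ρv₂².
P₁ − P₂ = ½·805·(17.2² − 0.487²) = ½·805·295 = 119000 Pa.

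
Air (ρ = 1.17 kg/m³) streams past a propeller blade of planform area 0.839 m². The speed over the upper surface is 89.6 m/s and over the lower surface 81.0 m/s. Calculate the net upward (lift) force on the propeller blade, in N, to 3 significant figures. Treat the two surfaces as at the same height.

F ≈ 720 N

The faster flow above has the lower pressure; Bernoulli (same height) gives ΔP = ½ρ(v_up² − v_low²).
ΔP = ½·1.17·(89.6² − 81.0²) = 858 Pa.
Lift = ΔP · A = 858 × 0.839 = 720 N.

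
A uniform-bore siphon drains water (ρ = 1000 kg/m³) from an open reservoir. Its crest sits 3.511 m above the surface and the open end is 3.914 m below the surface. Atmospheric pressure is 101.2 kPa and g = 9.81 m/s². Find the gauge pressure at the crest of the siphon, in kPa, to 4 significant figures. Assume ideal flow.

The outlet speed comes from Torricelli: v = √(2g·3.914) = 8.763 m/s.
With constant cross-section the crest speed equals v; applying Bernoulli from the surface up to the crest, P_top = P_atm − ½ρv² − ρg·h_top.
P_top = 101200 − ½·1000·8.763² − 1000·9.81·3.511 = 28360 Pa. So P_gauge = P_top − P_atm = -72840 Pa.

P_gauge = -72.84 kPa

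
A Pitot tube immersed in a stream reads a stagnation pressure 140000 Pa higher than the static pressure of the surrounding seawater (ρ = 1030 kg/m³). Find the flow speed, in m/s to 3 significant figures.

v ≈ 16.5 m/s

At the stagnation point the flow is brought to rest, so Bernoulli gives P_stag − P_static = ½ρv².
v = √(2ΔP/ρ) = √(2·140000/1030) = 16.5 m/s.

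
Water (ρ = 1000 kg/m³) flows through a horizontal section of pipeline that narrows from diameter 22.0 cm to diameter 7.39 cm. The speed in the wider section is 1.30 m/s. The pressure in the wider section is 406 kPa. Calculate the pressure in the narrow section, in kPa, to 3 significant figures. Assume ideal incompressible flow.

P₂ ≈ 340 kPa

By continuity, v₂ = v₁·A₁/A₂ = 1.30·(380/42.9) = 11.5 m/s.
With no height change, Bernoulli's equation is P₁ + ½ρv₁² = P₂ + ½ρv₂².
P₂ = P₁ − ½ρ(v₂² − v₁²) = 406000 − ½·1000·(11.5² − 1.30²) = 406000 − 65500 = 340000 Pa.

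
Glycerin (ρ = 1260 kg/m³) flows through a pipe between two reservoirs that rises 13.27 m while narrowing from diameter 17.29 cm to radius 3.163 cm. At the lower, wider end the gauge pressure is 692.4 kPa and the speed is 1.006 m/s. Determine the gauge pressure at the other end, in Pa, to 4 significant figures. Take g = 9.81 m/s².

493400 Pa

By continuity, v₂ = v₁·A₁/A₂ = 1.006·(234.8/31.43) = 7.515 m/s.
Bernoulli: P₁ + ½ρv₁² + ρg h₁ = P₂ + ½ρv₂² + ρg h₂, so P₂ = P₁ + ½ρ(v₁² − v₂²) − ρg(h₂ − h₁).
P₂ = 692400 + ½·1260·(1.006² − 7.515²) − 1260·9.81·(+13.27) = 692400 + (-34940) − (164000) = 493400 Pa.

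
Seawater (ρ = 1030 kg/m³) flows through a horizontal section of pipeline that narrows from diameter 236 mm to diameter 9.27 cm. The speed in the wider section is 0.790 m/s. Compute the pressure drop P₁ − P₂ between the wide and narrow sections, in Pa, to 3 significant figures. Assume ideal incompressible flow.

Continuity gives A₁v₁ = A₂v₂, so v₂ = (437 cm²)/(67.5 cm²) × 0.790 m/s = 5.12 m/s.
With no height change, Bernoulli's equation is P₁ + ½ρv₁² = P₂ + ½ρv₂².
P₁ − P₂ = ½·1030·(5.12² − 0.790²) = ½·1030·25.6 = 13200 Pa.

ΔP = 13200 Pa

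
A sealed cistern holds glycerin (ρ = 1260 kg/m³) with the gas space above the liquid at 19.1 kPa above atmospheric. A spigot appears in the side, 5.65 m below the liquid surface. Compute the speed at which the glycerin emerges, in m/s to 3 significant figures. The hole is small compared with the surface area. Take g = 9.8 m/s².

v ≈ 11.9 m/s

Take point 1 at the surface (v₁ ≈ 0) and point 2 at the hole (at atmospheric pressure). Bernoulli: P₁ + ρg h = P_atm + ½ρv₂².
With P₁ − P_atm = 19100 Pa, v₂ = √(2gh + 2ΔP/ρ) = √(2·9.8·5.65 + 2·19100/1260) = 11.9 m/s.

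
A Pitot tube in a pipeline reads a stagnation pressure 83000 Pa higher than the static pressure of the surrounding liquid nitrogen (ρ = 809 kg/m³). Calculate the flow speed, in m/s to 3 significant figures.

v = 14.3 m/s

Bernoulli between the free stream and the stagnation point: ½ρv² = P_stag − P_static.
v = √(2ΔP/ρ) = √(2·83000/809) = 14.3 m/s.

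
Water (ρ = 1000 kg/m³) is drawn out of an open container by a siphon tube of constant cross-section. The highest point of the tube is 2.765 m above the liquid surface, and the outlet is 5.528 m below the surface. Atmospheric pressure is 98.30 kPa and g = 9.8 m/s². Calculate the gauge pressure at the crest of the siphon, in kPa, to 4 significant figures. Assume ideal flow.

From the surface to the outlet (both open to atmosphere, surface at rest): v = √(2g·h_out) = √(2·9.8·5.528) = 10.41 m/s.
The bore is uniform, so the speed at the crest is the same v. Bernoulli surface→crest: P_atm = P_top + ½ρv² + ρg·h_top.
P_top = 98300 − ½·1000·10.41² − 1000·9.8·2.765 = 17030 Pa. So P_gauge = P_top − P_atm = -81270 Pa.

P_gauge ≈ -81.27 kPa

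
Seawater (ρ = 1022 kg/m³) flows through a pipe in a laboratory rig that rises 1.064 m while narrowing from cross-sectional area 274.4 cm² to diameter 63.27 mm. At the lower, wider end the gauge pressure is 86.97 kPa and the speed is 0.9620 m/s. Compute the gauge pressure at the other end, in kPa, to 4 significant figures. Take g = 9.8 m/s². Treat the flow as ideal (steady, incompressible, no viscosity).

Mass conservation (A₁v₁ = A₂v₂) gives v₂ = 0.9620 × 274.4/31.44 = 8.396 m/s.
Bernoulli: P₁ + ½ρv₁² + ρg h₁ = P₂ + ½ρv₂² + ρg h₂, so P₂ = P₁ + ½ρ(v₁² − v₂²) − ρg(h₂ − h₁).
P₂ = 86970 + ½·1022·(0.9620² − 8.396²) − 1022·9.8·(+1.064) = 86970 + (-35550) − (10660) = 40760 Pa.

P₂ ≈ 40.76 kPa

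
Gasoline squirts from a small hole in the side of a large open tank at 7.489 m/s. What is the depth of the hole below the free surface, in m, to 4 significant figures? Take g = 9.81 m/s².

For a small hole in a large open tank, ½v² = gh, giving h = v²/(2g).
h = 7.489²/(2·9.81) = 56.09/19.62 = 2.859 m.

h ≈ 2.859 m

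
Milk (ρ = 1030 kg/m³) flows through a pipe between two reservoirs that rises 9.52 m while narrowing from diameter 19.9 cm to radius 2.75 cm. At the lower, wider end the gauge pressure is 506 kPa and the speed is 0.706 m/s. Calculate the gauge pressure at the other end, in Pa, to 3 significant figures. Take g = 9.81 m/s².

P₂ = 366000 Pa

Mass conservation (A₁v₁ = A₂v₂) gives v₂ = 0.706 × 311/23.8 = 9.24 m/s.
Bernoulli: P₁ + ½ρv₁² + ρg h₁ = P₂ + ½ρv₂² + ρg h₂, so P₂ = P₁ + ½ρ(v₁² − v₂²) − ρg(h₂ − h₁).
P₂ = 506000 + ½·1030·(0.706² − 9.24²) − 1030·9.81·(+9.52) = 506000 + (-43700) − (96200) = 366000 Pa.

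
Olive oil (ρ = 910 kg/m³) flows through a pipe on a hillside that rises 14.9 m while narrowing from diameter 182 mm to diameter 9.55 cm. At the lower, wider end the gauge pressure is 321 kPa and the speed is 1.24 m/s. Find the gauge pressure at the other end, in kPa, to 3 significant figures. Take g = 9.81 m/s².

P₂ = 179 kPa

By continuity, v₂ = v₁·A₁/A₂ = 1.24·(260/71.6) = 4.50 m/s.
Energy conservation along the streamline gives P₂ = P₁ − ½ρ(v₂² − v₁²) − ρg(h₂ − h₁).
P₂ = 321000 + ½·910·(1.24² − 4.50²) − 910·9.81·(+14.9) = 321000 + (-8530) − (133000) = 179000 Pa.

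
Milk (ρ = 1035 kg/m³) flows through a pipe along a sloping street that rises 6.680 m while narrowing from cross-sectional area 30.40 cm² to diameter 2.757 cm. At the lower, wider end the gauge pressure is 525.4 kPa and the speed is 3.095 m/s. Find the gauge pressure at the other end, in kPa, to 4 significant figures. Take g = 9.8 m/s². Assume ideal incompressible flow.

P₂ = 334.1 kPa

Mass conservation (A₁v₁ = A₂v₂) gives v₂ = 3.095 × 30.40/5.970 = 15.76 m/s.
Applying Bernoulli between the two ends and solving for P₂: P₂ = P₁ + ½ρ(v₁² − v₂²) − ρgΔh.
P₂ = 525400 + ½·1035·(3.095² − 15.76²) − 1035·9.8·(+6.680) = 525400 + (-123600) − (67760) = 334100 Pa.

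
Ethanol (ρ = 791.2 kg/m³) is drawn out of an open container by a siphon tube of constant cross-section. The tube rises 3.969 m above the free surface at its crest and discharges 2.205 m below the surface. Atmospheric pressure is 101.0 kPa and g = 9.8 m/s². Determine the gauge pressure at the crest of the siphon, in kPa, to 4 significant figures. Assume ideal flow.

P_gauge ≈ -47.87 kPa

The outlet speed comes from Torricelli: v = √(2g·2.205) = 6.574 m/s.
Continuity keeps v the same throughout the tube; from surface to crest, P_atm + 0 = P_top + ½ρv² + ρg·h_top.
P_top = 101000 − ½·791.2·6.574² − 791.2·9.8·3.969 = 53130 Pa. So P_gauge = P_top − P_atm = -47870 Pa.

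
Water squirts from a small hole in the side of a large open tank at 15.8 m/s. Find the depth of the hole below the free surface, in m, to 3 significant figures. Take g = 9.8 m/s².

For a small hole in a large open tank, ½v² = gh, giving h = v²/(2g).
h = 15.8²/(2·9.8) = 250/19.60 = 12.7 m.

h ≈ 12.7 m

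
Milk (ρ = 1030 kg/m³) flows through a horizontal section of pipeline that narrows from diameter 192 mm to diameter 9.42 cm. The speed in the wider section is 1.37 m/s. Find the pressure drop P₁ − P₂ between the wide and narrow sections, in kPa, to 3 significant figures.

Continuity gives A₁v₁ = A₂v₂, so v₂ = (290 cm²)/(69.7 cm²) × 1.37 m/s = 5.69 m/s.
Along the horizontal streamline, P + ½ρv² is constant.
P₁ − P₂ = ½·1030·(5.69² − 1.37²) = ½·1030·30.5 = 15700 Pa.

ΔP ≈ 15.7 kPa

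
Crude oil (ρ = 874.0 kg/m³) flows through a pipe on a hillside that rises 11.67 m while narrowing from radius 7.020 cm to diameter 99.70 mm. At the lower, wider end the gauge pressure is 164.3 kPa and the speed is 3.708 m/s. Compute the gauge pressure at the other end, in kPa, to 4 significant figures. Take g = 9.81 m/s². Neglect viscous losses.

Continuity gives A₁v₁ = A₂v₂, so v₂ = (154.8 cm²)/(78.07 cm²) × 3.708 m/s = 7.353 m/s.
Bernoulli: P₁ + ½ρv₁² + ρg h₁ = P₂ + ½ρv₂² + ρg h₂, so P₂ = P₁ + ½ρ(v₁² − v₂²) − ρg(h₂ − h₁).
P₂ = 164300 + ½·874.0·(3.708² − 7.353²) − 874.0·9.81·(+11.67) = 164300 + (-17620) − (100100) = 46620 Pa.

46.62 kPa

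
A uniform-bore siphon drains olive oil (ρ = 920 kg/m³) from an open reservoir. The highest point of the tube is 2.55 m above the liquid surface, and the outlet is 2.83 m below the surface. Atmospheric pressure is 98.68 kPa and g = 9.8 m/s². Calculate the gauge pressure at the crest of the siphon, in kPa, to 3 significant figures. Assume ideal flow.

-48.5 kPa

The outlet speed comes from Torricelli: v = √(2g·2.83) = 7.45 m/s.
The bore is uniform, so the speed at the crest is the same v. Bernoulli surface→crest: P_atm = P_top + ½ρv² + ρg·h_top.
P_top = 98680 − ½·920·7.45² − 920·9.8·2.55 = 50200 Pa. So P_gauge = P_top − P_atm = -48500 Pa.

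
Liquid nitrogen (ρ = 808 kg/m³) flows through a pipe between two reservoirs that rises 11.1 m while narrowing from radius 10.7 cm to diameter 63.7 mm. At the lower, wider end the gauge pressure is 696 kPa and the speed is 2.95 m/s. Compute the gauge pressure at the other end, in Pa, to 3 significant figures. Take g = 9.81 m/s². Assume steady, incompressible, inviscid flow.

Mass conservation (A₁v₁ = A₂v₂) gives v₂ = 2.95 × 360/31.9 = 33.3 m/s.
Bernoulli: P₁ + ½ρv₁² + ρg h₁ = P₂ + ½ρv₂² + ρg h₂, so P₂ = P₁ + ½ρ(v₁² − v₂²) − ρg(h₂ − h₁).
P₂ = 696000 + ½·808·(2.95² − 33.3²) − 808·9.81·(+11.1) = 696000 + (-444000) − (88000) = 164000 Pa.

P₂ ≈ 164000 Pa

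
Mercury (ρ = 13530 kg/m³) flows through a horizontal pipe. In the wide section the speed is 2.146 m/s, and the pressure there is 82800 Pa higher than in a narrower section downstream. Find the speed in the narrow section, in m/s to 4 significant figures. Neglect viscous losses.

4.104 m/s

With h₁ = h₂, rearranging Bernoulli gives v₂ = √(v₁² + 2ΔP/ρ).
v₂ = √(2.146² + 2·82800/13530) = √(4.605 + 12.24) = 4.104 m/s.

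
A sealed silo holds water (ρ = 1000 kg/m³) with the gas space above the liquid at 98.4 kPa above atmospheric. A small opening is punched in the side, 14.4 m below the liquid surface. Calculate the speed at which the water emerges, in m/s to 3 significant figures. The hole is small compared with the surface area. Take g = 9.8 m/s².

v ≈ 21.9 m/s

Take point 1 at the surface (v₁ ≈ 0) and point 2 at the hole (at atmospheric pressure). Bernoulli: P₁ + ρg h = P_atm + ½ρv₂².
With P₁ − P_atm = 98400 Pa, v₂ = √(2gh + 2ΔP/ρ) = √(2·9.8·14.4 + 2·98400/1000) = 21.9 m/s.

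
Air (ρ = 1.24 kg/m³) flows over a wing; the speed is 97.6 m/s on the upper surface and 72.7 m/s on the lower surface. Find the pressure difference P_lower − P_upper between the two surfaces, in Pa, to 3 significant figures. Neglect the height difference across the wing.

Bernoulli (same height): P_lower − P_upper = ½ρ(v_upper² − v_lower²).
ΔP = ½·1.24·(97.6² − 72.7²) = 2630 Pa.

ΔP = 2630 Pa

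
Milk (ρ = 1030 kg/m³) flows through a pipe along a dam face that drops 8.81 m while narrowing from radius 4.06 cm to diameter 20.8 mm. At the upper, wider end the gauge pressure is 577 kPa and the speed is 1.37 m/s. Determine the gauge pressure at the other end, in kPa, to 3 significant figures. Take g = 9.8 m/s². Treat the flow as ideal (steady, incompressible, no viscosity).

442 kPa

The volume flow rate is constant, so v₂ = (A₁/A₂)v₁ = (51.8/3.40)·1.37 = 20.9 m/s.
Energy conservation along the streamline gives P₂ = P₁ − ½ρ(v₂² − v₁²) − ρg(h₂ − h₁).
P₂ = 577000 + ½·1030·(1.37² − 20.9²) − 1030·9.8·(−8.81) = 577000 + (-224000) − (-88900) = 442000 Pa.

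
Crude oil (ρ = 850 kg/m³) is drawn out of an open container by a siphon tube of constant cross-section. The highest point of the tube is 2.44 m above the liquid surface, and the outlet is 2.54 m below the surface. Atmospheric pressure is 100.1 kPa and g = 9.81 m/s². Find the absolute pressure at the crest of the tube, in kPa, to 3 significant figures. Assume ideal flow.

P_top ≈ 58.6 kPa

The outlet speed comes from Torricelli: v = √(2g·2.54) = 7.06 m/s.
With constant cross-section the crest speed equals v; applying Bernoulli from the surface up to the crest, P_top = P_atm − ½ρv² − ρg·h_top.
P_top = 100100 − ½·850·7.06² − 850·9.81·2.44 = 58600 Pa.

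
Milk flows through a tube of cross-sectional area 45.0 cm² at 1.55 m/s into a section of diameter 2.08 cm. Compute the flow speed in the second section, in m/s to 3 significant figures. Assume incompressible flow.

v₂ ≈ 20.5 m/s

By continuity, v₂ = v₁·A₁/A₂ = 1.55·(45.0/3.40) = 20.5 m/s.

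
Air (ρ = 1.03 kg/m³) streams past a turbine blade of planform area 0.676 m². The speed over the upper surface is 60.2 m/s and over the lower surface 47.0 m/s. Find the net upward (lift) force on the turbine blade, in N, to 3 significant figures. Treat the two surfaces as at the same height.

With equal heights on the two surfaces, Bernoulli gives P_lower − P_upper = ½ρ(v_upper² − v_lower²).
ΔP = ½·1.03·(60.2² − 47.0²) = 729 Pa.
Lift = ΔP · A = 729 × 0.676 = 493 N.

493 N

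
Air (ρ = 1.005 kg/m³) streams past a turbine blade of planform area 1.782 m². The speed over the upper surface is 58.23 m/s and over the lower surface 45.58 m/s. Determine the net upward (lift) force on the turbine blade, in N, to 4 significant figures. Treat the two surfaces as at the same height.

With equal heights on the two surfaces, Bernoulli gives P_lower − P_upper = ½ρ(v_upper² − v_lower²).
ΔP = ½·1.005·(58.23² − 45.58²) = 659.9 Pa.
Lift = ΔP · A = 659.9 × 1.782 = 1176 N.

F ≈ 1176 N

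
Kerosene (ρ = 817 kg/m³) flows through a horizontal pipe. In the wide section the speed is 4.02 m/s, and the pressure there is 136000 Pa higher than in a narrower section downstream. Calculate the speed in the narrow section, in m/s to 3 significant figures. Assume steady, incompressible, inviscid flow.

v₂ ≈ 18.7 m/s

Along the level pipe P + ½ρv² is conserved, hence v₂² = v₁² + 2(P₁ − P₂)/ρ.
v₂ = √(4.02² + 2·136000/817) = √(16.2 + 333) = 18.7 m/s.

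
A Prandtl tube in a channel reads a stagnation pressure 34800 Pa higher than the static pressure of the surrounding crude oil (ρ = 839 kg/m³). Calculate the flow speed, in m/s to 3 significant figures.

v = 9.11 m/s

The dynamic pressure equals the rise in static pressure at the stagnation point: ΔP = ½ρv².
v = √(2ΔP/ρ) = √(2·34800/839) = 9.11 m/s.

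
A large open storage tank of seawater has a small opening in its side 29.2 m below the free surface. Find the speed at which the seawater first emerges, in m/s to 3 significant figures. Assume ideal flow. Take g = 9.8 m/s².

Bernoulli from surface to hole (P equal, v_surface ≈ 0): v = √(2gh) = √(2×9.8×29.2) = 23.9 m/s.

23.9 m/s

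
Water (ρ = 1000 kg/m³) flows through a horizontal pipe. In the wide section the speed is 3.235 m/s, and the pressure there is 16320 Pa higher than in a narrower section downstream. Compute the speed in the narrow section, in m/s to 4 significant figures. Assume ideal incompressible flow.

Along the level pipe P + ½ρv² is conserved, hence v₂² = v₁² + 2(P₁ − P₂)/ρ.
v₂ = √(3.235² + 2·16320/1000) = √(10.47 + 32.64) = 6.565 m/s.

v₂ = 6.565 m/s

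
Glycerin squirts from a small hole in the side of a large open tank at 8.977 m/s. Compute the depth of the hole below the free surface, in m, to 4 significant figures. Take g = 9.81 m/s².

4.107 m

For a small hole in a large open tank, ½v² = gh, giving h = v²/(2g).
h = 8.977²/(2·9.81) = 80.59/19.62 = 4.107 m.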